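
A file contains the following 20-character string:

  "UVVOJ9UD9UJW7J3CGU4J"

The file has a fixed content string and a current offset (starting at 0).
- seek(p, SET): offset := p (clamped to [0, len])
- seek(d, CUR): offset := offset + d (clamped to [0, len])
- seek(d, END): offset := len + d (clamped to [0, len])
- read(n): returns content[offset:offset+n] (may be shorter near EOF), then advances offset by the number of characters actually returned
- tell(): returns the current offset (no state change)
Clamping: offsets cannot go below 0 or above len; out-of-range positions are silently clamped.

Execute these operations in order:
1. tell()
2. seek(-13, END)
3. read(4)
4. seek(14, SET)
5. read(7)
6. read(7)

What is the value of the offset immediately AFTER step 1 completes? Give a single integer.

Answer: 0

Derivation:
After 1 (tell()): offset=0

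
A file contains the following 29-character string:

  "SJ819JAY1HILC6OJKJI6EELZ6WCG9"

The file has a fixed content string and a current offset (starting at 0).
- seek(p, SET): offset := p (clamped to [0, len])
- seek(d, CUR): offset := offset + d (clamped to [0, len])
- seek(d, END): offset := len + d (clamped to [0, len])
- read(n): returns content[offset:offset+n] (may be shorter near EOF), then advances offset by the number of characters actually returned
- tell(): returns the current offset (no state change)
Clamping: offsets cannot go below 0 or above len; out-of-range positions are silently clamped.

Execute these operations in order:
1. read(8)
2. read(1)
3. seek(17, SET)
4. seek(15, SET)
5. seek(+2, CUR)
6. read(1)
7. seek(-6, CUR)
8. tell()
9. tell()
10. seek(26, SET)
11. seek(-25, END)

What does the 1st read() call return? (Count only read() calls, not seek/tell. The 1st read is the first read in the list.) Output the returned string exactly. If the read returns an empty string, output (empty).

After 1 (read(8)): returned 'SJ819JAY', offset=8
After 2 (read(1)): returned '1', offset=9
After 3 (seek(17, SET)): offset=17
After 4 (seek(15, SET)): offset=15
After 5 (seek(+2, CUR)): offset=17
After 6 (read(1)): returned 'J', offset=18
After 7 (seek(-6, CUR)): offset=12
After 8 (tell()): offset=12
After 9 (tell()): offset=12
After 10 (seek(26, SET)): offset=26
After 11 (seek(-25, END)): offset=4

Answer: SJ819JAY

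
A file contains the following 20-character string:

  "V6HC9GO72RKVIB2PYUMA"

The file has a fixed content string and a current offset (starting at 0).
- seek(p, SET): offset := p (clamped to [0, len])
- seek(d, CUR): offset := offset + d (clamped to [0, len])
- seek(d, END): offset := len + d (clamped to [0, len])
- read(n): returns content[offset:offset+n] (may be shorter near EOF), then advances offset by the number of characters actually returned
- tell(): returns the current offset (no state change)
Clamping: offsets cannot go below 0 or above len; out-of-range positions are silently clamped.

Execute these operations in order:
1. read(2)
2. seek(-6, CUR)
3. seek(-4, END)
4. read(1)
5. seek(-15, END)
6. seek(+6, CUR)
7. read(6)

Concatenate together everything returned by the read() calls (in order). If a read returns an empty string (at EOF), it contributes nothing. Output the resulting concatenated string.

Answer: V6YVIB2PY

Derivation:
After 1 (read(2)): returned 'V6', offset=2
After 2 (seek(-6, CUR)): offset=0
After 3 (seek(-4, END)): offset=16
After 4 (read(1)): returned 'Y', offset=17
After 5 (seek(-15, END)): offset=5
After 6 (seek(+6, CUR)): offset=11
After 7 (read(6)): returned 'VIB2PY', offset=17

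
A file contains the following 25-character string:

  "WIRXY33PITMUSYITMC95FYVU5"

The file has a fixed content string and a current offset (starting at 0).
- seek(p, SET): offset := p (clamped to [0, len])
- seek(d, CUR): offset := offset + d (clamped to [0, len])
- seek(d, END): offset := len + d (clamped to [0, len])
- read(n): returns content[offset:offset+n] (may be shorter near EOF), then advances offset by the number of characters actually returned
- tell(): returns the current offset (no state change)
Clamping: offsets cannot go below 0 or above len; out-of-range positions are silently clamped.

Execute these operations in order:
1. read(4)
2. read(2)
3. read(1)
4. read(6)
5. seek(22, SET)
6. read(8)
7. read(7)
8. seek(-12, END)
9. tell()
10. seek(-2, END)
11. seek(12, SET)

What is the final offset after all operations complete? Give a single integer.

Answer: 12

Derivation:
After 1 (read(4)): returned 'WIRX', offset=4
After 2 (read(2)): returned 'Y3', offset=6
After 3 (read(1)): returned '3', offset=7
After 4 (read(6)): returned 'PITMUS', offset=13
After 5 (seek(22, SET)): offset=22
After 6 (read(8)): returned 'VU5', offset=25
After 7 (read(7)): returned '', offset=25
After 8 (seek(-12, END)): offset=13
After 9 (tell()): offset=13
After 10 (seek(-2, END)): offset=23
After 11 (seek(12, SET)): offset=12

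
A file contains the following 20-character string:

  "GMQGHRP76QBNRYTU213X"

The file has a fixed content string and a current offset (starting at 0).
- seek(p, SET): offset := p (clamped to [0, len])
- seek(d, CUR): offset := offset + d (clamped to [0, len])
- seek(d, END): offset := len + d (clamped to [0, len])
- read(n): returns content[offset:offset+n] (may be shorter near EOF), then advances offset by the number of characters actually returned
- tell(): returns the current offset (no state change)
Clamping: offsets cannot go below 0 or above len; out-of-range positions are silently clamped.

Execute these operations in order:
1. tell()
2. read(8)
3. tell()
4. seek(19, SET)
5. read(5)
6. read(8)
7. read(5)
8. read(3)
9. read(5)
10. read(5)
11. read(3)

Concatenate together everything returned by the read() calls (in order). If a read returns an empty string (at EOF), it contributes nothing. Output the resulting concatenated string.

After 1 (tell()): offset=0
After 2 (read(8)): returned 'GMQGHRP7', offset=8
After 3 (tell()): offset=8
After 4 (seek(19, SET)): offset=19
After 5 (read(5)): returned 'X', offset=20
After 6 (read(8)): returned '', offset=20
After 7 (read(5)): returned '', offset=20
After 8 (read(3)): returned '', offset=20
After 9 (read(5)): returned '', offset=20
After 10 (read(5)): returned '', offset=20
After 11 (read(3)): returned '', offset=20

Answer: GMQGHRP7X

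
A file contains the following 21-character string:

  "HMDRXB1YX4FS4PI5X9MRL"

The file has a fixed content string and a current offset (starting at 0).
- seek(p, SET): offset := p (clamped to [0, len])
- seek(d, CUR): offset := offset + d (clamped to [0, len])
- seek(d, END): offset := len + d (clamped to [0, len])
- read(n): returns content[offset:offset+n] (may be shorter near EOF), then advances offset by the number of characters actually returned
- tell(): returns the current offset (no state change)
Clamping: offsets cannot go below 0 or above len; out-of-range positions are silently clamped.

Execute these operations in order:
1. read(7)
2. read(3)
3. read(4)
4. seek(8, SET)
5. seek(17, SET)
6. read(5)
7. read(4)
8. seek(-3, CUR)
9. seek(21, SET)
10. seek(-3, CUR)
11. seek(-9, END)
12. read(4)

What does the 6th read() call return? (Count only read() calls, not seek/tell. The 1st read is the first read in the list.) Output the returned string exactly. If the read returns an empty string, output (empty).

Answer: 4PI5

Derivation:
After 1 (read(7)): returned 'HMDRXB1', offset=7
After 2 (read(3)): returned 'YX4', offset=10
After 3 (read(4)): returned 'FS4P', offset=14
After 4 (seek(8, SET)): offset=8
After 5 (seek(17, SET)): offset=17
After 6 (read(5)): returned '9MRL', offset=21
After 7 (read(4)): returned '', offset=21
After 8 (seek(-3, CUR)): offset=18
After 9 (seek(21, SET)): offset=21
After 10 (seek(-3, CUR)): offset=18
After 11 (seek(-9, END)): offset=12
After 12 (read(4)): returned '4PI5', offset=16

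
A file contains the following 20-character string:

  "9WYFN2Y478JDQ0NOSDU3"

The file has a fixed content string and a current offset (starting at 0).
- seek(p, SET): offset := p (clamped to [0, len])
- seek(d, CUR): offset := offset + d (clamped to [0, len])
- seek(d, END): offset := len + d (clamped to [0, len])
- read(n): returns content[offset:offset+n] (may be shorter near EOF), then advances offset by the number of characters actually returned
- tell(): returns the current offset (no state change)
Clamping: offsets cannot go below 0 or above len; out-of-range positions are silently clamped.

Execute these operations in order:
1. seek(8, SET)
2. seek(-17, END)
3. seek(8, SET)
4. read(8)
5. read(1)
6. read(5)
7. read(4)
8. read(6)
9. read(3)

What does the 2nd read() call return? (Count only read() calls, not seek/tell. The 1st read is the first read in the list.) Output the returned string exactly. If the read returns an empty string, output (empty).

Answer: S

Derivation:
After 1 (seek(8, SET)): offset=8
After 2 (seek(-17, END)): offset=3
After 3 (seek(8, SET)): offset=8
After 4 (read(8)): returned '78JDQ0NO', offset=16
After 5 (read(1)): returned 'S', offset=17
After 6 (read(5)): returned 'DU3', offset=20
After 7 (read(4)): returned '', offset=20
After 8 (read(6)): returned '', offset=20
After 9 (read(3)): returned '', offset=20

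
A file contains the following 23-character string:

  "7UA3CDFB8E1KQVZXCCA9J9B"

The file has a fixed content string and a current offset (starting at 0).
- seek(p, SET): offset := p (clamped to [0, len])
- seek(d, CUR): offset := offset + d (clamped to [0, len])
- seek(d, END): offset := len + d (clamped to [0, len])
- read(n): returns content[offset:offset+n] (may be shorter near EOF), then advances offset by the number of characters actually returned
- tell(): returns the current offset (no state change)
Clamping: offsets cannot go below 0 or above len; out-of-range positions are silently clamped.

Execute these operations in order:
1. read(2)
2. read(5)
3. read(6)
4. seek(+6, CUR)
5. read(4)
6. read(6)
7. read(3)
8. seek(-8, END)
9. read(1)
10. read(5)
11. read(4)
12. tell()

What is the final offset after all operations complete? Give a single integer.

After 1 (read(2)): returned '7U', offset=2
After 2 (read(5)): returned 'A3CDF', offset=7
After 3 (read(6)): returned 'B8E1KQ', offset=13
After 4 (seek(+6, CUR)): offset=19
After 5 (read(4)): returned '9J9B', offset=23
After 6 (read(6)): returned '', offset=23
After 7 (read(3)): returned '', offset=23
After 8 (seek(-8, END)): offset=15
After 9 (read(1)): returned 'X', offset=16
After 10 (read(5)): returned 'CCA9J', offset=21
After 11 (read(4)): returned '9B', offset=23
After 12 (tell()): offset=23

Answer: 23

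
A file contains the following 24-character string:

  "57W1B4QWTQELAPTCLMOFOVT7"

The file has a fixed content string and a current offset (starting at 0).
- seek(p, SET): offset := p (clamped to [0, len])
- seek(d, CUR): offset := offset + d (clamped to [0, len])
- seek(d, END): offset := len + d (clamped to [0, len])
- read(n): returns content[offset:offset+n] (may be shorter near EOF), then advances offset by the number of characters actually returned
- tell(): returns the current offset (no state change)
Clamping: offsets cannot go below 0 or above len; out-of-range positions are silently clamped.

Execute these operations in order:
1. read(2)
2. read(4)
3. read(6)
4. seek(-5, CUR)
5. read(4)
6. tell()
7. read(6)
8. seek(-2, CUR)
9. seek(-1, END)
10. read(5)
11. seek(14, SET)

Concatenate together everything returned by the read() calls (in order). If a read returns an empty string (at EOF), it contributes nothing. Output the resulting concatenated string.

Answer: 57W1B4QWTQELWTQELAPTCL7

Derivation:
After 1 (read(2)): returned '57', offset=2
After 2 (read(4)): returned 'W1B4', offset=6
After 3 (read(6)): returned 'QWTQEL', offset=12
After 4 (seek(-5, CUR)): offset=7
After 5 (read(4)): returned 'WTQE', offset=11
After 6 (tell()): offset=11
After 7 (read(6)): returned 'LAPTCL', offset=17
After 8 (seek(-2, CUR)): offset=15
After 9 (seek(-1, END)): offset=23
After 10 (read(5)): returned '7', offset=24
After 11 (seek(14, SET)): offset=14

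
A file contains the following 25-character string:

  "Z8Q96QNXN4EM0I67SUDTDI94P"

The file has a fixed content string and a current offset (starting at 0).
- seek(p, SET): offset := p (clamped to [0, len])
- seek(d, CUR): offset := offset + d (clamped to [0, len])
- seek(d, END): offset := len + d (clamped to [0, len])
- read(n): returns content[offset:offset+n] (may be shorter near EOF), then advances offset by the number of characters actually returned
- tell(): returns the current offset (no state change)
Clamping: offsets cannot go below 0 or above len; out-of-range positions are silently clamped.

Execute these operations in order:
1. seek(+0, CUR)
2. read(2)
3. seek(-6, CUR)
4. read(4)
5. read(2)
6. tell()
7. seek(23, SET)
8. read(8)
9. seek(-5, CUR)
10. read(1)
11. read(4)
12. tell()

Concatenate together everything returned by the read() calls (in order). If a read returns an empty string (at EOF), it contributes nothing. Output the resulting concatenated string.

After 1 (seek(+0, CUR)): offset=0
After 2 (read(2)): returned 'Z8', offset=2
After 3 (seek(-6, CUR)): offset=0
After 4 (read(4)): returned 'Z8Q9', offset=4
After 5 (read(2)): returned '6Q', offset=6
After 6 (tell()): offset=6
After 7 (seek(23, SET)): offset=23
After 8 (read(8)): returned '4P', offset=25
After 9 (seek(-5, CUR)): offset=20
After 10 (read(1)): returned 'D', offset=21
After 11 (read(4)): returned 'I94P', offset=25
After 12 (tell()): offset=25

Answer: Z8Z8Q96Q4PDI94P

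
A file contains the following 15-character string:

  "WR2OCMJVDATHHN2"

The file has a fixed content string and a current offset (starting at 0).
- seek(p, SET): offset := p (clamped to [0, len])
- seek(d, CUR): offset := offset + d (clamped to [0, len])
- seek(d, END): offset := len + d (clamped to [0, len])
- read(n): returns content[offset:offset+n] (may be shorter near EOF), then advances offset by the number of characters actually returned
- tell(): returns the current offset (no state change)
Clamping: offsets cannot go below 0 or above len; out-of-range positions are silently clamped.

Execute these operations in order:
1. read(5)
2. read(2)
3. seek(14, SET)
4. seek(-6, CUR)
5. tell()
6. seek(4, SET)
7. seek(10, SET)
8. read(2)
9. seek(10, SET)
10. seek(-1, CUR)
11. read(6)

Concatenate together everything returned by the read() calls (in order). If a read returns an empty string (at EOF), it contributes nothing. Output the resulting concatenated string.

After 1 (read(5)): returned 'WR2OC', offset=5
After 2 (read(2)): returned 'MJ', offset=7
After 3 (seek(14, SET)): offset=14
After 4 (seek(-6, CUR)): offset=8
After 5 (tell()): offset=8
After 6 (seek(4, SET)): offset=4
After 7 (seek(10, SET)): offset=10
After 8 (read(2)): returned 'TH', offset=12
After 9 (seek(10, SET)): offset=10
After 10 (seek(-1, CUR)): offset=9
After 11 (read(6)): returned 'ATHHN2', offset=15

Answer: WR2OCMJTHATHHN2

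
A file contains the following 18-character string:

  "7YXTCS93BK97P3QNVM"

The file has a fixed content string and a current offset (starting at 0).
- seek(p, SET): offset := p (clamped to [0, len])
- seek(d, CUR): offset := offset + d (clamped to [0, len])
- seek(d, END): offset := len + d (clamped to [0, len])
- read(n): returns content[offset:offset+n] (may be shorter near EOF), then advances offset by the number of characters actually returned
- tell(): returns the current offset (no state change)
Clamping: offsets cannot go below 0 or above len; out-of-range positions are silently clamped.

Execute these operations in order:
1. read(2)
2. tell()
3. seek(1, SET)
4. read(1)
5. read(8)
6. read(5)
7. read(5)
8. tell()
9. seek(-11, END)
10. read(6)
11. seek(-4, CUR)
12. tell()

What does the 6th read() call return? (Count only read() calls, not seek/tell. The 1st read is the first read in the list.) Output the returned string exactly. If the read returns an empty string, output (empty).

After 1 (read(2)): returned '7Y', offset=2
After 2 (tell()): offset=2
After 3 (seek(1, SET)): offset=1
After 4 (read(1)): returned 'Y', offset=2
After 5 (read(8)): returned 'XTCS93BK', offset=10
After 6 (read(5)): returned '97P3Q', offset=15
After 7 (read(5)): returned 'NVM', offset=18
After 8 (tell()): offset=18
After 9 (seek(-11, END)): offset=7
After 10 (read(6)): returned '3BK97P', offset=13
After 11 (seek(-4, CUR)): offset=9
After 12 (tell()): offset=9

Answer: 3BK97P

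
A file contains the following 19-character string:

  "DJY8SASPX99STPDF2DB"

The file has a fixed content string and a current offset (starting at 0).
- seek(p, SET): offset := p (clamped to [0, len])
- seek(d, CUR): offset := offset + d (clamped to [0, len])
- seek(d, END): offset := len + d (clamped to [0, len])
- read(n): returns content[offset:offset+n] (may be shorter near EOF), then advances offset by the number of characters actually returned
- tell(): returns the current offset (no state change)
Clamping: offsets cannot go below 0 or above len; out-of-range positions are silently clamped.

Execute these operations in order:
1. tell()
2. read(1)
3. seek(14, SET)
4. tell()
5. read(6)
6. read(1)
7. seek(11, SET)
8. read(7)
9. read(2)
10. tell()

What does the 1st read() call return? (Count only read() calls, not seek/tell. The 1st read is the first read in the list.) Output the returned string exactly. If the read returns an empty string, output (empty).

Answer: D

Derivation:
After 1 (tell()): offset=0
After 2 (read(1)): returned 'D', offset=1
After 3 (seek(14, SET)): offset=14
After 4 (tell()): offset=14
After 5 (read(6)): returned 'DF2DB', offset=19
After 6 (read(1)): returned '', offset=19
After 7 (seek(11, SET)): offset=11
After 8 (read(7)): returned 'STPDF2D', offset=18
After 9 (read(2)): returned 'B', offset=19
After 10 (tell()): offset=19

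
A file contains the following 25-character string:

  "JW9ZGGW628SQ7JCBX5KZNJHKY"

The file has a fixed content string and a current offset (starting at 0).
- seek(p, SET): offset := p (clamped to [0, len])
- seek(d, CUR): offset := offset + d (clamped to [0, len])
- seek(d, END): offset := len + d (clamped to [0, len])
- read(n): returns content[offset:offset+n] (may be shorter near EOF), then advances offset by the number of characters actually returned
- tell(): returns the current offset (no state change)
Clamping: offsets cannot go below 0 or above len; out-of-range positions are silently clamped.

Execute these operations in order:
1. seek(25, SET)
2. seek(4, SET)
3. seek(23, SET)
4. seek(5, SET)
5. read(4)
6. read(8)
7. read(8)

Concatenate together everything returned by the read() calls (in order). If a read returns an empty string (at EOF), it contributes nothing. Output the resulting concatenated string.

Answer: GW628SQ7JCBX5KZNJHKY

Derivation:
After 1 (seek(25, SET)): offset=25
After 2 (seek(4, SET)): offset=4
After 3 (seek(23, SET)): offset=23
After 4 (seek(5, SET)): offset=5
After 5 (read(4)): returned 'GW62', offset=9
After 6 (read(8)): returned '8SQ7JCBX', offset=17
After 7 (read(8)): returned '5KZNJHKY', offset=25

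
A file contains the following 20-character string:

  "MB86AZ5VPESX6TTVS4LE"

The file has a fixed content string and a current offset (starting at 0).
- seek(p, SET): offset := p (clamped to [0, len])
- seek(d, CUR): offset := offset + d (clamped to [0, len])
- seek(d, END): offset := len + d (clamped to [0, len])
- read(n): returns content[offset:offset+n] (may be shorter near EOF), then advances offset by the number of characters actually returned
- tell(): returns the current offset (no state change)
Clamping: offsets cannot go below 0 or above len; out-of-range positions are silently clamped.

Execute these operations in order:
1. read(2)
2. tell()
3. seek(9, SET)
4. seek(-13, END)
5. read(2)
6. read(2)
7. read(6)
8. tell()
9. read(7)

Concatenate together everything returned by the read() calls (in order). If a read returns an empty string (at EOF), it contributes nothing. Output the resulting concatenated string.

Answer: MBVPESX6TTVS4LE

Derivation:
After 1 (read(2)): returned 'MB', offset=2
After 2 (tell()): offset=2
After 3 (seek(9, SET)): offset=9
After 4 (seek(-13, END)): offset=7
After 5 (read(2)): returned 'VP', offset=9
After 6 (read(2)): returned 'ES', offset=11
After 7 (read(6)): returned 'X6TTVS', offset=17
After 8 (tell()): offset=17
After 9 (read(7)): returned '4LE', offset=20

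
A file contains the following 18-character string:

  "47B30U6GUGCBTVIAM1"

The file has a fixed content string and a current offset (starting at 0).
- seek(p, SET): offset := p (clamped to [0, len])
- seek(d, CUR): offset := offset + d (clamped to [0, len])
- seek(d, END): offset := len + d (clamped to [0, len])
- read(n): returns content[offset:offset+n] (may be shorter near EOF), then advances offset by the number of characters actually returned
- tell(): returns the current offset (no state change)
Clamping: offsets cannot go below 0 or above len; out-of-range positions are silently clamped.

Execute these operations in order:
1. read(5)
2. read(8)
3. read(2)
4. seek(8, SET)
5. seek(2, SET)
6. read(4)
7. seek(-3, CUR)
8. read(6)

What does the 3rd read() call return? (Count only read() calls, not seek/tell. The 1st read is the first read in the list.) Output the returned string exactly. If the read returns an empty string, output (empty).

Answer: VI

Derivation:
After 1 (read(5)): returned '47B30', offset=5
After 2 (read(8)): returned 'U6GUGCBT', offset=13
After 3 (read(2)): returned 'VI', offset=15
After 4 (seek(8, SET)): offset=8
After 5 (seek(2, SET)): offset=2
After 6 (read(4)): returned 'B30U', offset=6
After 7 (seek(-3, CUR)): offset=3
After 8 (read(6)): returned '30U6GU', offset=9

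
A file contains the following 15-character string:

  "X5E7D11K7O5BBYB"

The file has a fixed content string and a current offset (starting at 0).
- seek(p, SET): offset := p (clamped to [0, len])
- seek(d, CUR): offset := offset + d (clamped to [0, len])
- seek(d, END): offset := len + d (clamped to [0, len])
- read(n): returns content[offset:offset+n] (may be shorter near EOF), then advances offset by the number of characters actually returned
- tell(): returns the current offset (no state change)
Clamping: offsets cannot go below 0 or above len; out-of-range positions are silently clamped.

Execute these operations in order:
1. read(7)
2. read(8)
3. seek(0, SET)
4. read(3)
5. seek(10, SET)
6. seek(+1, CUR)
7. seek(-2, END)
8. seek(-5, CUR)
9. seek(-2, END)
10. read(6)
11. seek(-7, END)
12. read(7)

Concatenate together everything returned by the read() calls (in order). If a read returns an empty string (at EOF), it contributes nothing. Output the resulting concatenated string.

After 1 (read(7)): returned 'X5E7D11', offset=7
After 2 (read(8)): returned 'K7O5BBYB', offset=15
After 3 (seek(0, SET)): offset=0
After 4 (read(3)): returned 'X5E', offset=3
After 5 (seek(10, SET)): offset=10
After 6 (seek(+1, CUR)): offset=11
After 7 (seek(-2, END)): offset=13
After 8 (seek(-5, CUR)): offset=8
After 9 (seek(-2, END)): offset=13
After 10 (read(6)): returned 'YB', offset=15
After 11 (seek(-7, END)): offset=8
After 12 (read(7)): returned '7O5BBYB', offset=15

Answer: X5E7D11K7O5BBYBX5EYB7O5BBYB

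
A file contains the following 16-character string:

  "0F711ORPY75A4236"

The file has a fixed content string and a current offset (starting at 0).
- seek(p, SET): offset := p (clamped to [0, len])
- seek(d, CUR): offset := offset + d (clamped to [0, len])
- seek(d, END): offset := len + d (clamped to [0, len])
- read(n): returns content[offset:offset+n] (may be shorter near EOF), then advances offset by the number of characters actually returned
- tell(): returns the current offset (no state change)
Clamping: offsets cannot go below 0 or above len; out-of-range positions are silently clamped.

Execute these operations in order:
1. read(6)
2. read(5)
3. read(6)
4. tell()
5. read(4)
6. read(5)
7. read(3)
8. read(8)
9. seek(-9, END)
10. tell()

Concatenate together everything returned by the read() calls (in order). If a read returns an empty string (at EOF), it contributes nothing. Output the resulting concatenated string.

Answer: 0F711ORPY75A4236

Derivation:
After 1 (read(6)): returned '0F711O', offset=6
After 2 (read(5)): returned 'RPY75', offset=11
After 3 (read(6)): returned 'A4236', offset=16
After 4 (tell()): offset=16
After 5 (read(4)): returned '', offset=16
After 6 (read(5)): returned '', offset=16
After 7 (read(3)): returned '', offset=16
After 8 (read(8)): returned '', offset=16
After 9 (seek(-9, END)): offset=7
After 10 (tell()): offset=7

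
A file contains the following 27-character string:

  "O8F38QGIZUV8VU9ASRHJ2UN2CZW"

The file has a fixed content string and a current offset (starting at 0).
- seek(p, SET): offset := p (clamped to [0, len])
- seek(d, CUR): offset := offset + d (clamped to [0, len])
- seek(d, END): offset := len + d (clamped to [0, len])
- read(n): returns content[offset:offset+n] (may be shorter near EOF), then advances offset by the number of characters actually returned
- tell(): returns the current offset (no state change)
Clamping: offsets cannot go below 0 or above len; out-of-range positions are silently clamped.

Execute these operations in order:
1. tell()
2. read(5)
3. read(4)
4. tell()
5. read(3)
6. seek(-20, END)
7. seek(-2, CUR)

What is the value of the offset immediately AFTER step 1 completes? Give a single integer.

Answer: 0

Derivation:
After 1 (tell()): offset=0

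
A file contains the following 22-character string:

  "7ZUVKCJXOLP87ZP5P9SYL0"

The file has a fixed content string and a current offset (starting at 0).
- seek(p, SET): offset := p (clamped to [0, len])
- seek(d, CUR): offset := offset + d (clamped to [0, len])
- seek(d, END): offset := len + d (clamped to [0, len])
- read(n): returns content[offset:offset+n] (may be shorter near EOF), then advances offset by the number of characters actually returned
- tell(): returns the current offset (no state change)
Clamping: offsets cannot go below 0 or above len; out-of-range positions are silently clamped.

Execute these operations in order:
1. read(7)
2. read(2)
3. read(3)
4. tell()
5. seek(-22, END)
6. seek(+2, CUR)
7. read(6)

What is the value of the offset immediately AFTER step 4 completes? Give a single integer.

After 1 (read(7)): returned '7ZUVKCJ', offset=7
After 2 (read(2)): returned 'XO', offset=9
After 3 (read(3)): returned 'LP8', offset=12
After 4 (tell()): offset=12

Answer: 12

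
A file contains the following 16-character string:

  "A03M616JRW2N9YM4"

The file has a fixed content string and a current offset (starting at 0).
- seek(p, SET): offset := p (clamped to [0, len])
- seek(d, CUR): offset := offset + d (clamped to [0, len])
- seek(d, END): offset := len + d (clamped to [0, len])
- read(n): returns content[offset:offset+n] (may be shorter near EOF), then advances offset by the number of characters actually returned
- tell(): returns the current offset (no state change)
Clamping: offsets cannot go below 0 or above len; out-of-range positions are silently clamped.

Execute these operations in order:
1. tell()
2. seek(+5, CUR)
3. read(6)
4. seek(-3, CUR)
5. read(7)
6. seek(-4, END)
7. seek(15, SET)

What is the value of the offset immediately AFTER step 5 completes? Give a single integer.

Answer: 15

Derivation:
After 1 (tell()): offset=0
After 2 (seek(+5, CUR)): offset=5
After 3 (read(6)): returned '16JRW2', offset=11
After 4 (seek(-3, CUR)): offset=8
After 5 (read(7)): returned 'RW2N9YM', offset=15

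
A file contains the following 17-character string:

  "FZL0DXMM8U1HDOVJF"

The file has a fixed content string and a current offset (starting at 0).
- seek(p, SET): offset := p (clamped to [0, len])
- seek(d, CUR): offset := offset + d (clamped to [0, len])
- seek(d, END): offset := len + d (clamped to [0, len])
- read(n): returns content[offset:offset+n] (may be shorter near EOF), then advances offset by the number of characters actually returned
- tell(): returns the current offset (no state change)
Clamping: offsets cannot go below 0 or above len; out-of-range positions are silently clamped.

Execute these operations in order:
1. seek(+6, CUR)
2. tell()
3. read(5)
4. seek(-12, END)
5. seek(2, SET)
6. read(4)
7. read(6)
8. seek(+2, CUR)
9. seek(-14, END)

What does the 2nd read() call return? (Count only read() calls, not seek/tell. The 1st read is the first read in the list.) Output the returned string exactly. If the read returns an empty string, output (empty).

Answer: L0DX

Derivation:
After 1 (seek(+6, CUR)): offset=6
After 2 (tell()): offset=6
After 3 (read(5)): returned 'MM8U1', offset=11
After 4 (seek(-12, END)): offset=5
After 5 (seek(2, SET)): offset=2
After 6 (read(4)): returned 'L0DX', offset=6
After 7 (read(6)): returned 'MM8U1H', offset=12
After 8 (seek(+2, CUR)): offset=14
After 9 (seek(-14, END)): offset=3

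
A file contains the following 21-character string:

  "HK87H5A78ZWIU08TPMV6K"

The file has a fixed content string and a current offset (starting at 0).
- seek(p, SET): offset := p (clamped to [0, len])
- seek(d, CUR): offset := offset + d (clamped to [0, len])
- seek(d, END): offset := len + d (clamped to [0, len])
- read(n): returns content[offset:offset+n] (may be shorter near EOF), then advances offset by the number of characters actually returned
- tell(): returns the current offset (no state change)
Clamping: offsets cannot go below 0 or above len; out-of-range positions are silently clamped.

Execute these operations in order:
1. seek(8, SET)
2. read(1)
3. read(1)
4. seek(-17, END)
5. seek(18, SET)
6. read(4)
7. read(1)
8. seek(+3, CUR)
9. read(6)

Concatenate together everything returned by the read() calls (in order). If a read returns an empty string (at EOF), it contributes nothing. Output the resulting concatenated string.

After 1 (seek(8, SET)): offset=8
After 2 (read(1)): returned '8', offset=9
After 3 (read(1)): returned 'Z', offset=10
After 4 (seek(-17, END)): offset=4
After 5 (seek(18, SET)): offset=18
After 6 (read(4)): returned 'V6K', offset=21
After 7 (read(1)): returned '', offset=21
After 8 (seek(+3, CUR)): offset=21
After 9 (read(6)): returned '', offset=21

Answer: 8ZV6K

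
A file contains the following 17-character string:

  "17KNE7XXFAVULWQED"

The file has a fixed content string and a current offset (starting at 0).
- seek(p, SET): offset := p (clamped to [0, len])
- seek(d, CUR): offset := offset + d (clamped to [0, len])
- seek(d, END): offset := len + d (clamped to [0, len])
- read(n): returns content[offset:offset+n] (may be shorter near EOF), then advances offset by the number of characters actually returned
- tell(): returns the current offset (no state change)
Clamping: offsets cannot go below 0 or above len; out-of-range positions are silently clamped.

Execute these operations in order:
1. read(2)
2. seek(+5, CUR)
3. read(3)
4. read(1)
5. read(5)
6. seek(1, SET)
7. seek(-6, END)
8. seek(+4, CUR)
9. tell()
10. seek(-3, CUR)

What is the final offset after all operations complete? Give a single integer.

Answer: 12

Derivation:
After 1 (read(2)): returned '17', offset=2
After 2 (seek(+5, CUR)): offset=7
After 3 (read(3)): returned 'XFA', offset=10
After 4 (read(1)): returned 'V', offset=11
After 5 (read(5)): returned 'ULWQE', offset=16
After 6 (seek(1, SET)): offset=1
After 7 (seek(-6, END)): offset=11
After 8 (seek(+4, CUR)): offset=15
After 9 (tell()): offset=15
After 10 (seek(-3, CUR)): offset=12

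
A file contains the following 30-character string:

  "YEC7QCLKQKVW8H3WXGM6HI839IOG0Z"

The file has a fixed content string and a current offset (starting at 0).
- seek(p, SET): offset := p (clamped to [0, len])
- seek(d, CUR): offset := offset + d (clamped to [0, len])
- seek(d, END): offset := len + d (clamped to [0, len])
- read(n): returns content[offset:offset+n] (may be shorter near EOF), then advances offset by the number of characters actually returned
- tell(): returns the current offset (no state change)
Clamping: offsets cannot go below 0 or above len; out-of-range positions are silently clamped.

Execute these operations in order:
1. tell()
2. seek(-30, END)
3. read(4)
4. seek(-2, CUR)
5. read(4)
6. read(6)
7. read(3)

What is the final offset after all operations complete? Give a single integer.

After 1 (tell()): offset=0
After 2 (seek(-30, END)): offset=0
After 3 (read(4)): returned 'YEC7', offset=4
After 4 (seek(-2, CUR)): offset=2
After 5 (read(4)): returned 'C7QC', offset=6
After 6 (read(6)): returned 'LKQKVW', offset=12
After 7 (read(3)): returned '8H3', offset=15

Answer: 15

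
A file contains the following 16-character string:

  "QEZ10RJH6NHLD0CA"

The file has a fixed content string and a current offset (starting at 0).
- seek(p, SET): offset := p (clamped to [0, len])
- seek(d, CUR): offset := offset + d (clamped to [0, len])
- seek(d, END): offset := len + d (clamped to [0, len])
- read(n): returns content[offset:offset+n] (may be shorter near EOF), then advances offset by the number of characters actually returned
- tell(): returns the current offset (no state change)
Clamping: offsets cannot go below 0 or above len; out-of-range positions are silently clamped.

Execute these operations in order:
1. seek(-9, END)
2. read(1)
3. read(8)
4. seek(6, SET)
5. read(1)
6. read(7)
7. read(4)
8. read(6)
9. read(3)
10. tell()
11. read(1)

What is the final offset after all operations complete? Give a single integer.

After 1 (seek(-9, END)): offset=7
After 2 (read(1)): returned 'H', offset=8
After 3 (read(8)): returned '6NHLD0CA', offset=16
After 4 (seek(6, SET)): offset=6
After 5 (read(1)): returned 'J', offset=7
After 6 (read(7)): returned 'H6NHLD0', offset=14
After 7 (read(4)): returned 'CA', offset=16
After 8 (read(6)): returned '', offset=16
After 9 (read(3)): returned '', offset=16
After 10 (tell()): offset=16
After 11 (read(1)): returned '', offset=16

Answer: 16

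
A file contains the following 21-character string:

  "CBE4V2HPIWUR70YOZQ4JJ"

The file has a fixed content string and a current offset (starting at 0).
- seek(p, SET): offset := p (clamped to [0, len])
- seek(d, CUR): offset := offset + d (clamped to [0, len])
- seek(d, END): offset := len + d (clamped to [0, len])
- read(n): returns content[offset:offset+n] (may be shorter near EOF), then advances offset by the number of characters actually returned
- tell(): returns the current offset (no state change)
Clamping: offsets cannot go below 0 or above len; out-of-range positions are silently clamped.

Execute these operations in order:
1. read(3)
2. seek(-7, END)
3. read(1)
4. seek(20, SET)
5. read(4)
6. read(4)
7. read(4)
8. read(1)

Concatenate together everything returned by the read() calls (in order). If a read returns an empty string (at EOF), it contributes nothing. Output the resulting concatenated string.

Answer: CBEYJ

Derivation:
After 1 (read(3)): returned 'CBE', offset=3
After 2 (seek(-7, END)): offset=14
After 3 (read(1)): returned 'Y', offset=15
After 4 (seek(20, SET)): offset=20
After 5 (read(4)): returned 'J', offset=21
After 6 (read(4)): returned '', offset=21
After 7 (read(4)): returned '', offset=21
After 8 (read(1)): returned '', offset=21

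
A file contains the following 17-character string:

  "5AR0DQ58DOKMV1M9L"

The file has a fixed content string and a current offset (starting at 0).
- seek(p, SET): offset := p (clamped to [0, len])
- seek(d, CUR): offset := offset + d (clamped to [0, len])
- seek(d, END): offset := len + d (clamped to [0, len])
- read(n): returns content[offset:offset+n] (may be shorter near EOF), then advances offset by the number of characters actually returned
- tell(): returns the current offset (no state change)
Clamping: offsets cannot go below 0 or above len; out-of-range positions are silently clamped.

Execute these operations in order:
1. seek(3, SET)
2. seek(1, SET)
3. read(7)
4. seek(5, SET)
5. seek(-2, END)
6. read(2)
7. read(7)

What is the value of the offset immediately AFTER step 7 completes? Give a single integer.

Answer: 17

Derivation:
After 1 (seek(3, SET)): offset=3
After 2 (seek(1, SET)): offset=1
After 3 (read(7)): returned 'AR0DQ58', offset=8
After 4 (seek(5, SET)): offset=5
After 5 (seek(-2, END)): offset=15
After 6 (read(2)): returned '9L', offset=17
After 7 (read(7)): returned '', offset=17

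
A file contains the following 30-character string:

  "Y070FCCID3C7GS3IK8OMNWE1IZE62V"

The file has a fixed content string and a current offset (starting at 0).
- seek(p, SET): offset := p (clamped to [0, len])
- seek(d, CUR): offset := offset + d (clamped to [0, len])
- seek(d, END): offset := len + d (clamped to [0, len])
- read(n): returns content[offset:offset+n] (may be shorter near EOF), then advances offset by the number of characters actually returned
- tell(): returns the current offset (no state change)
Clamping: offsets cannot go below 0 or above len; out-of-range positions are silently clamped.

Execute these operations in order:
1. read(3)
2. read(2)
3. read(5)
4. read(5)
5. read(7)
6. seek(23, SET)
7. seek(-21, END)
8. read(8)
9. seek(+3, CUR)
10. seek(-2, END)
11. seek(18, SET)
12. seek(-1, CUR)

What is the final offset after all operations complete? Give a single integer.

Answer: 17

Derivation:
After 1 (read(3)): returned 'Y07', offset=3
After 2 (read(2)): returned '0F', offset=5
After 3 (read(5)): returned 'CCID3', offset=10
After 4 (read(5)): returned 'C7GS3', offset=15
After 5 (read(7)): returned 'IK8OMNW', offset=22
After 6 (seek(23, SET)): offset=23
After 7 (seek(-21, END)): offset=9
After 8 (read(8)): returned '3C7GS3IK', offset=17
After 9 (seek(+3, CUR)): offset=20
After 10 (seek(-2, END)): offset=28
After 11 (seek(18, SET)): offset=18
After 12 (seek(-1, CUR)): offset=17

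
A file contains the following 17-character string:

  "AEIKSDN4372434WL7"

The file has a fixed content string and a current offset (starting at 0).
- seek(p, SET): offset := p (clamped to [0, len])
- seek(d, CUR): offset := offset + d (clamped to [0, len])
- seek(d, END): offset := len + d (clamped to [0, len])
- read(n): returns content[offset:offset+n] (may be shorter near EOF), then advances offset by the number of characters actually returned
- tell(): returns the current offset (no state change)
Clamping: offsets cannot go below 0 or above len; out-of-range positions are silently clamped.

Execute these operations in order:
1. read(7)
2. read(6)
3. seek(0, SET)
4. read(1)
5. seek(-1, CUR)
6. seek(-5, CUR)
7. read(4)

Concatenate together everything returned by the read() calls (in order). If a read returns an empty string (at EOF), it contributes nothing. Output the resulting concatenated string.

Answer: AEIKSDN437243AAEIK

Derivation:
After 1 (read(7)): returned 'AEIKSDN', offset=7
After 2 (read(6)): returned '437243', offset=13
After 3 (seek(0, SET)): offset=0
After 4 (read(1)): returned 'A', offset=1
After 5 (seek(-1, CUR)): offset=0
After 6 (seek(-5, CUR)): offset=0
After 7 (read(4)): returned 'AEIK', offset=4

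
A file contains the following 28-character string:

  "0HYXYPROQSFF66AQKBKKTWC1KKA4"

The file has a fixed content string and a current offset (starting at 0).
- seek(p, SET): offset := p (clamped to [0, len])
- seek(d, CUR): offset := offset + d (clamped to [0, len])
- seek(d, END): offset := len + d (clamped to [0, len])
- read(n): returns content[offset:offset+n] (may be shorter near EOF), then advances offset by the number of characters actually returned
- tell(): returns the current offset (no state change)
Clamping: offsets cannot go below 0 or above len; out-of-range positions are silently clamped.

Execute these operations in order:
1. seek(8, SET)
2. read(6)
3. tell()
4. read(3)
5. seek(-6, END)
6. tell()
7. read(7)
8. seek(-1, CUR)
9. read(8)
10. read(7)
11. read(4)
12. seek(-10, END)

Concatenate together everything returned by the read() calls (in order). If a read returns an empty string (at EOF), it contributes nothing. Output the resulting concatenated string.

Answer: QSFF66AQKC1KKA44

Derivation:
After 1 (seek(8, SET)): offset=8
After 2 (read(6)): returned 'QSFF66', offset=14
After 3 (tell()): offset=14
After 4 (read(3)): returned 'AQK', offset=17
After 5 (seek(-6, END)): offset=22
After 6 (tell()): offset=22
After 7 (read(7)): returned 'C1KKA4', offset=28
After 8 (seek(-1, CUR)): offset=27
After 9 (read(8)): returned '4', offset=28
After 10 (read(7)): returned '', offset=28
After 11 (read(4)): returned '', offset=28
After 12 (seek(-10, END)): offset=18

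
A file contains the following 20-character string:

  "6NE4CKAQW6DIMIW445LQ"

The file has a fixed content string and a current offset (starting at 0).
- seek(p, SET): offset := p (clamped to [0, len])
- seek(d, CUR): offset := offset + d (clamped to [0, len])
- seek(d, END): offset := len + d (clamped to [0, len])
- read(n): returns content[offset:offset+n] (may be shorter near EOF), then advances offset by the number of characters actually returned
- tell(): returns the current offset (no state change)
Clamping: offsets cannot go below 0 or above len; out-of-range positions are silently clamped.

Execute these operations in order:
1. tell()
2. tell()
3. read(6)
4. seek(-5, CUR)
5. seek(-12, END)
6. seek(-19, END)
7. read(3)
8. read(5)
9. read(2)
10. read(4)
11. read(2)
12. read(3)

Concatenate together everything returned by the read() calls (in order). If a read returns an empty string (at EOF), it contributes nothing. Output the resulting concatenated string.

Answer: 6NE4CKNE4CKAQW6DIMIW445LQ

Derivation:
After 1 (tell()): offset=0
After 2 (tell()): offset=0
After 3 (read(6)): returned '6NE4CK', offset=6
After 4 (seek(-5, CUR)): offset=1
After 5 (seek(-12, END)): offset=8
After 6 (seek(-19, END)): offset=1
After 7 (read(3)): returned 'NE4', offset=4
After 8 (read(5)): returned 'CKAQW', offset=9
After 9 (read(2)): returned '6D', offset=11
After 10 (read(4)): returned 'IMIW', offset=15
After 11 (read(2)): returned '44', offset=17
After 12 (read(3)): returned '5LQ', offset=20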